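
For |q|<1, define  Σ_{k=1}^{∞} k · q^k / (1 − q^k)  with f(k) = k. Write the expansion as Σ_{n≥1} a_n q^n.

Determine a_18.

n=18: 1·18 2·9 3·6 6·3 9·2 18·1  f→[1+2+3+6+9+18]=39

a_18 = 39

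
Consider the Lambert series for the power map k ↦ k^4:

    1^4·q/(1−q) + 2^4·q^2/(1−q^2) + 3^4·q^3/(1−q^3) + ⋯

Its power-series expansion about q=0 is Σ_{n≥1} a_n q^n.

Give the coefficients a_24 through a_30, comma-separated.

358258, 391251, 485554, 538084, 655746, 707282, 872644

d|24:{1,2,3,4,6,8,12,24}  Σf=1+16+81+256+1296+4096+20736+331776=358258
n=25: 25·1 5·5 1·25  f→[390625+625+1]=391251
d|26:{26,13,2,1}  Σf=456976+28561+16+1=485554
n=27: 27·1 9·3 3·9 1·27  f→[531441+6561+81+1]=538084
d|28:{28,14,7,4,2,1}  Σf=614656+38416+2401+256+16+1=655746
d|29:{1,29}  Σf=1+707281=707282
q^30  k|30↦f(k): 30:810000 15:50625 10:10000 6:1296 5:625 3:81 2:16 1:1  a_30=872644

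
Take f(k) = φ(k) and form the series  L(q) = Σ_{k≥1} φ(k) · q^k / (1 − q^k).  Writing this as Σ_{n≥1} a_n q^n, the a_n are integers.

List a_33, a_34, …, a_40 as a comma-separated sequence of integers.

q^33  k|33↦φ(k): 1:1 3:2 11:10 33:20  a_33=33
d|34:{1,2,17,34}  Σφ=1+1+16+16=34
q^35  k|35↦φ(k): 1:1 5:4 7:6 35:24  a_35=35
n=36: 1·36 2·18 3·12 4·9 6·6 9·4 12·3 18·2 36·1  φ→[1+1+2+2+2+6+4+6+12]=36
d|37:{1,37}  Σφ=1+36=37
n=38: 38·1 19·2 2·19 1·38  φ→[18+18+1+1]=38
n=39: 39·1 13·3 3·13 1·39  φ→[24+12+2+1]=39
n=40: 1·40 2·20 4·10 5·8 8·5 10·4 20·2 40·1  φ→[1+1+2+4+4+4+8+16]=40

33, 34, 35, 36, 37, 38, 39, 40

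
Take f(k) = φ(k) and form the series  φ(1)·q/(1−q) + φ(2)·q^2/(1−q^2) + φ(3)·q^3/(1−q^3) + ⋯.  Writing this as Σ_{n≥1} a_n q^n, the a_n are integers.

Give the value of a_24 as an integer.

d|24:{24,12,8,6,4,3,2,1}  Σφ=8+4+4+2+2+2+1+1=24

a_24 = 24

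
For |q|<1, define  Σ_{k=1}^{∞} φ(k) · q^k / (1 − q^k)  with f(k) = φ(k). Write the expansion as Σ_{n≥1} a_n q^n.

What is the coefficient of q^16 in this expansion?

n=16: 1·16 2·8 4·4 8·2 16·1  φ→[1+1+2+4+8]=16

a_16 = 16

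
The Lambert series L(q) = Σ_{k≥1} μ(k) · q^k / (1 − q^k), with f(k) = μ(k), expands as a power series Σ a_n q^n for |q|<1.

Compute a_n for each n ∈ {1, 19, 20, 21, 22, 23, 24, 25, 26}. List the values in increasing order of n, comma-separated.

n=1: 1·1  μ→[1]=1
n=19: 1·19 19·1  μ→[1+(-1)]=0
[q^20] μ(1)=1,μ(2)=-1,μ(4)=0,μ(5)=-1,μ(10)=1,μ(20)=0 ⇒ 0
[q^21] μ(1)=1,μ(3)=-1,μ(7)=-1,μ(21)=1 ⇒ 0
[q^22] μ(22)=1,μ(11)=-1,μ(2)=-1,μ(1)=1 ⇒ 0
q^23  k|23↦μ(k): 1:1 23:-1  a_23=0
d|24:{24,12,8,6,4,3,2,1}  Σμ=0+0+0+1+0+(-1)+(-1)+1=0
n=25: 25·1 5·5 1·25  μ→[0+(-1)+1]=0
q^26  k|26↦μ(k): 26:1 13:-1 2:-1 1:1  a_26=0

1, 0, 0, 0, 0, 0, 0, 0, 0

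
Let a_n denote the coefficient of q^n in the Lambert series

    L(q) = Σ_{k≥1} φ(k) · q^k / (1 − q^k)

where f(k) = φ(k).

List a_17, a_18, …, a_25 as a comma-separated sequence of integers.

[q^17] φ(17)=16,φ(1)=1 ⇒ 17
d|18:{1,2,3,6,9,18}  Σφ=1+1+2+2+6+6=18
q^19  k|19↦φ(k): 1:1 19:18  a_19=19
n=20: 20·1 10·2 5·4 4·5 2·10 1·20  φ→[8+4+4+2+1+1]=20
q^21  k|21↦φ(k): 21:12 7:6 3:2 1:1  a_21=21
[q^22] φ(22)=10,φ(11)=10,φ(2)=1,φ(1)=1 ⇒ 22
d|23:{1,23}  Σφ=1+22=23
[q^24] φ(24)=8,φ(12)=4,φ(8)=4,φ(6)=2,φ(4)=2,φ(3)=2,φ(2)=1,φ(1)=1 ⇒ 24
[q^25] φ(1)=1,φ(5)=4,φ(25)=20 ⇒ 25

17, 18, 19, 20, 21, 22, 23, 24, 25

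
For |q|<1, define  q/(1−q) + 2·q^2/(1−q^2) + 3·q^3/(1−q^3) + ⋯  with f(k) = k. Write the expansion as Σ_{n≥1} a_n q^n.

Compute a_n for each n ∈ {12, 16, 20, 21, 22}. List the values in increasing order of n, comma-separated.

n=12: 1·12 2·6 3·4 4·3 6·2 12·1  f→[1+2+3+4+6+12]=28
n=16: 16·1 8·2 4·4 2·8 1·16  f→[16+8+4+2+1]=31
n=20: 20·1 10·2 5·4 4·5 2·10 1·20  f→[20+10+5+4+2+1]=42
q^21  k|21↦f(k): 1:1 3:3 7:7 21:21  a_21=32
d|22:{1,2,11,22}  Σf=1+2+11+22=36

28, 31, 42, 32, 36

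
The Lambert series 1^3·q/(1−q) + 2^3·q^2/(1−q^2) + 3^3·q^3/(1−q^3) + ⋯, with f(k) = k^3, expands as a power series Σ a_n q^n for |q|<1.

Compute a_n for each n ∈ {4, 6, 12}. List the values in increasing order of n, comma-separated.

73, 252, 2044

n=4: 1·4 2·2 4·1  f→[1+8+64]=73
q^6  k|6↦f(k): 6:216 3:27 2:8 1:1  a_6=252
q^12  k|12↦f(k): 1:1 2:8 3:27 4:64 6:216 12:1728  a_12=2044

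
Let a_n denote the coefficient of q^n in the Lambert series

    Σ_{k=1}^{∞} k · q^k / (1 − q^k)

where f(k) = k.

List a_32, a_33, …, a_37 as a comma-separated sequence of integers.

[q^32] f(32)=32,f(16)=16,f(8)=8,f(4)=4,f(2)=2,f(1)=1 ⇒ 63
[q^33] f(1)=1,f(3)=3,f(11)=11,f(33)=33 ⇒ 48
[q^34] f(34)=34,f(17)=17,f(2)=2,f(1)=1 ⇒ 54
d|35:{1,5,7,35}  Σf=1+5+7+35=48
q^36  k|36↦f(k): 36:36 18:18 12:12 9:9 6:6 4:4 3:3 2:2 1:1  a_36=91
q^37  k|37↦f(k): 37:37 1:1  a_37=38

63, 48, 54, 48, 91, 38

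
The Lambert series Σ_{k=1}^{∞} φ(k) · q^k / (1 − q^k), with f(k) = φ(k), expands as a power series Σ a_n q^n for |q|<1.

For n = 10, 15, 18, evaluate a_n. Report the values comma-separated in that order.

q^10  k|10↦φ(k): 10:4 5:4 2:1 1:1  a_10=10
q^15  k|15↦φ(k): 1:1 3:2 5:4 15:8  a_15=15
q^18  k|18↦φ(k): 18:6 9:6 6:2 3:2 2:1 1:1  a_18=18

10, 15, 18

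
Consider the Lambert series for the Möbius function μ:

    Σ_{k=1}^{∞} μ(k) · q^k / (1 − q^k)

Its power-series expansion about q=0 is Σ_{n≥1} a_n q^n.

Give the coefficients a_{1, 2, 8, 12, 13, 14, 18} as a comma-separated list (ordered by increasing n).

1, 0, 0, 0, 0, 0, 0

d|1:{1}  Σμ=1=1
[q^2] μ(1)=1,μ(2)=-1 ⇒ 0
q^8  k|8↦μ(k): 8:0 4:0 2:-1 1:1  a_8=0
q^12  k|12↦μ(k): 1:1 2:-1 3:-1 4:0 6:1 12:0  a_12=0
q^13  k|13↦μ(k): 13:-1 1:1  a_13=0
d|14:{14,7,2,1}  Σμ=1+(-1)+(-1)+1=0
n=18: 18·1 9·2 6·3 3·6 2·9 1·18  μ→[0+0+1+(-1)+(-1)+1]=0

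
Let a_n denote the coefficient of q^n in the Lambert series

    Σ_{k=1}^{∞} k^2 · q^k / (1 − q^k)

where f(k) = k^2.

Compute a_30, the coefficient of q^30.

a_30 = 1300

q^30  k|30↦f(k): 1:1 2:4 3:9 5:25 6:36 10:100 15:225 30:900  a_30=1300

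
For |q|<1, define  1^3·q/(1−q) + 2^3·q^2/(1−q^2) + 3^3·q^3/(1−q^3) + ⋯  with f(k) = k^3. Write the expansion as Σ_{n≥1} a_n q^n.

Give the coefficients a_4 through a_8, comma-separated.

q^4  k|4↦f(k): 1:1 2:8 4:64  a_4=73
n=5: 5·1 1·5  f→[125+1]=126
n=6: 1·6 2·3 3·2 6·1  f→[1+8+27+216]=252
[q^7] f(7)=343,f(1)=1 ⇒ 344
q^8  k|8↦f(k): 8:512 4:64 2:8 1:1  a_8=585

73, 126, 252, 344, 585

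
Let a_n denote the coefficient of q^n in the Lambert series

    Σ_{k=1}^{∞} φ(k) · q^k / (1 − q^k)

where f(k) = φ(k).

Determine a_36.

d|36:{1,2,3,4,6,9,12,18,36}  Σφ=1+1+2+2+2+6+4+6+12=36

a_36 = 36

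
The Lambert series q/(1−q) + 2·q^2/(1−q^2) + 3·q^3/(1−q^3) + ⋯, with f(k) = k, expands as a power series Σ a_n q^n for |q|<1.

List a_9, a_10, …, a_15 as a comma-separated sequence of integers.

13, 18, 12, 28, 14, 24, 24

[q^9] f(1)=1,f(3)=3,f(9)=9 ⇒ 13
n=10: 10·1 5·2 2·5 1·10  f→[10+5+2+1]=18
n=11: 11·1 1·11  f→[11+1]=12
[q^12] f(1)=1,f(2)=2,f(3)=3,f(4)=4,f(6)=6,f(12)=12 ⇒ 28
[q^13] f(13)=13,f(1)=1 ⇒ 14
[q^14] f(1)=1,f(2)=2,f(7)=7,f(14)=14 ⇒ 24
q^15  k|15↦f(k): 15:15 5:5 3:3 1:1  a_15=24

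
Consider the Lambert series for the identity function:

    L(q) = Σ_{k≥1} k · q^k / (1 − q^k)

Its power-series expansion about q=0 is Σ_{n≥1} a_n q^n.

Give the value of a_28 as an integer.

[q^28] f(28)=28,f(14)=14,f(7)=7,f(4)=4,f(2)=2,f(1)=1 ⇒ 56

a_28 = 56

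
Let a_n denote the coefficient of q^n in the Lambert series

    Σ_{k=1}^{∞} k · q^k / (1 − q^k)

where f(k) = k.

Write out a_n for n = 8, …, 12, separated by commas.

15, 13, 18, 12, 28

d|8:{8,4,2,1}  Σf=8+4+2+1=15
d|9:{1,3,9}  Σf=1+3+9=13
[q^10] f(10)=10,f(5)=5,f(2)=2,f(1)=1 ⇒ 18
q^11  k|11↦f(k): 1:1 11:11  a_11=12
d|12:{12,6,4,3,2,1}  Σf=12+6+4+3+2+1=28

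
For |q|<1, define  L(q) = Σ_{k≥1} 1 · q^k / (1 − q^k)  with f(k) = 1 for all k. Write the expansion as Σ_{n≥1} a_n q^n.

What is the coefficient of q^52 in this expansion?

d|52:{52,26,13,4,2,1}  Σf=1+1+1+1+1+1=6

a_52 = 6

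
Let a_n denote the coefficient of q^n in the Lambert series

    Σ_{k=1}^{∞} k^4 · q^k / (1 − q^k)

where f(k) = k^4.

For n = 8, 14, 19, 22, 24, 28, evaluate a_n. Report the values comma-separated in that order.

4369, 40834, 130322, 248914, 358258, 655746

d|8:{8,4,2,1}  Σf=4096+256+16+1=4369
q^14  k|14↦f(k): 1:1 2:16 7:2401 14:38416  a_14=40834
[q^19] f(19)=130321,f(1)=1 ⇒ 130322
d|22:{22,11,2,1}  Σf=234256+14641+16+1=248914
[q^24] f(1)=1,f(2)=16,f(3)=81,f(4)=256,f(6)=1296,f(8)=4096,f(12)=20736,f(24)=331776 ⇒ 358258
n=28: 1·28 2·14 4·7 7·4 14·2 28·1  f→[1+16+256+2401+38416+614656]=655746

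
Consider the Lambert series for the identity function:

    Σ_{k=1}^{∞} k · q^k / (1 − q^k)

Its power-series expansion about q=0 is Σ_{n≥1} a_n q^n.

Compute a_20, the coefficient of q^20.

d|20:{1,2,4,5,10,20}  Σf=1+2+4+5+10+20=42

a_20 = 42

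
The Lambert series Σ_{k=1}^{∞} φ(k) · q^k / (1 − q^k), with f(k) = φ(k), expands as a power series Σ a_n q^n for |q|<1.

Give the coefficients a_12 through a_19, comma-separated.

[q^12] φ(1)=1,φ(2)=1,φ(3)=2,φ(4)=2,φ(6)=2,φ(12)=4 ⇒ 12
n=13: 1·13 13·1  φ→[1+12]=13
[q^14] φ(14)=6,φ(7)=6,φ(2)=1,φ(1)=1 ⇒ 14
[q^15] φ(1)=1,φ(3)=2,φ(5)=4,φ(15)=8 ⇒ 15
n=16: 1·16 2·8 4·4 8·2 16·1  φ→[1+1+2+4+8]=16
q^17  k|17↦φ(k): 1:1 17:16  a_17=17
[q^18] φ(18)=6,φ(9)=6,φ(6)=2,φ(3)=2,φ(2)=1,φ(1)=1 ⇒ 18
n=19: 19·1 1·19  φ→[18+1]=19

12, 13, 14, 15, 16, 17, 18, 19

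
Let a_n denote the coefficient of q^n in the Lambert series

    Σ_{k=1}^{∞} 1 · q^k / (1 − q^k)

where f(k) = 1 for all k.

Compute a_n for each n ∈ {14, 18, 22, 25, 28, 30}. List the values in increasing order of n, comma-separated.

n=14: 14·1 7·2 2·7 1·14  f→[1+1+1+1]=4
n=18: 1·18 2·9 3·6 6·3 9·2 18·1  f→[1+1+1+1+1+1]=6
[q^22] f(1)=1,f(2)=1,f(11)=1,f(22)=1 ⇒ 4
n=25: 1·25 5·5 25·1  f→[1+1+1]=3
n=28: 28·1 14·2 7·4 4·7 2·14 1·28  f→[1+1+1+1+1+1]=6
n=30: 1·30 2·15 3·10 5·6 6·5 10·3 15·2 30·1  f→[1+1+1+1+1+1+1+1]=8

4, 6, 4, 3, 6, 8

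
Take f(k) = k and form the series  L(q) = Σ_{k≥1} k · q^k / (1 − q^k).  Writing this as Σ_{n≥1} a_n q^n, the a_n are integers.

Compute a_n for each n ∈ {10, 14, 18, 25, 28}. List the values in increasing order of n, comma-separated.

18, 24, 39, 31, 56

n=10: 1·10 2·5 5·2 10·1  f→[1+2+5+10]=18
n=14: 1·14 2·7 7·2 14·1  f→[1+2+7+14]=24
[q^18] f(18)=18,f(9)=9,f(6)=6,f(3)=3,f(2)=2,f(1)=1 ⇒ 39
n=25: 1·25 5·5 25·1  f→[1+5+25]=31
d|28:{1,2,4,7,14,28}  Σf=1+2+4+7+14+28=56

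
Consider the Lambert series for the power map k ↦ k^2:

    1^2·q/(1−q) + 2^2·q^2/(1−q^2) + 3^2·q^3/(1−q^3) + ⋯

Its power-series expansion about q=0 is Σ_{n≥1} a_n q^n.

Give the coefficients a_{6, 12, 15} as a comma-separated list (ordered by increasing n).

d|6:{1,2,3,6}  Σf=1+4+9+36=50
d|12:{12,6,4,3,2,1}  Σf=144+36+16+9+4+1=210
q^15  k|15↦f(k): 1:1 3:9 5:25 15:225  a_15=260

50, 210, 260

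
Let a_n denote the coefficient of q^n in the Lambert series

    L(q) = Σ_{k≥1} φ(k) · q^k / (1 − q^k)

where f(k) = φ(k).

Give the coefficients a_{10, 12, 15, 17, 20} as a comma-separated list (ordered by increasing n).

n=10: 1·10 2·5 5·2 10·1  φ→[1+1+4+4]=10
d|12:{1,2,3,4,6,12}  Σφ=1+1+2+2+2+4=12
d|15:{1,3,5,15}  Σφ=1+2+4+8=15
n=17: 1·17 17·1  φ→[1+16]=17
q^20  k|20↦φ(k): 1:1 2:1 4:2 5:4 10:4 20:8  a_20=20

10, 12, 15, 17, 20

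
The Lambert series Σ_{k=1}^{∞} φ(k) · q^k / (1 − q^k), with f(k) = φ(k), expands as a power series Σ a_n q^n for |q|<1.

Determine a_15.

q^15  k|15↦φ(k): 15:8 5:4 3:2 1:1  a_15=15

a_15 = 15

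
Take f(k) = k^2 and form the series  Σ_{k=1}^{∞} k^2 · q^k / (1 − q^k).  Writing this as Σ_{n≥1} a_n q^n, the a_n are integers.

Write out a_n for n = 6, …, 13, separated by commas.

[q^6] f(1)=1,f(2)=4,f(3)=9,f(6)=36 ⇒ 50
q^7  k|7↦f(k): 1:1 7:49  a_7=50
n=8: 8·1 4·2 2·4 1·8  f→[64+16+4+1]=85
d|9:{9,3,1}  Σf=81+9+1=91
[q^10] f(1)=1,f(2)=4,f(5)=25,f(10)=100 ⇒ 130
d|11:{1,11}  Σf=1+121=122
n=12: 12·1 6·2 4·3 3·4 2·6 1·12  f→[144+36+16+9+4+1]=210
n=13: 13·1 1·13  f→[169+1]=170

50, 50, 85, 91, 130, 122, 210, 170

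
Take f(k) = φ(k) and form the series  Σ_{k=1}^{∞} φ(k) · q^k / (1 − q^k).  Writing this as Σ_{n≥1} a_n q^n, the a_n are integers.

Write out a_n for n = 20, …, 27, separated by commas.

d|20:{20,10,5,4,2,1}  Σφ=8+4+4+2+1+1=20
d|21:{1,3,7,21}  Σφ=1+2+6+12=21
d|22:{22,11,2,1}  Σφ=10+10+1+1=22
n=23: 23·1 1·23  φ→[22+1]=23
q^24  k|24↦φ(k): 1:1 2:1 3:2 4:2 6:2 8:4 12:4 24:8  a_24=24
d|25:{25,5,1}  Σφ=20+4+1=25
d|26:{26,13,2,1}  Σφ=12+12+1+1=26
q^27  k|27↦φ(k): 1:1 3:2 9:6 27:18  a_27=27

20, 21, 22, 23, 24, 25, 26, 27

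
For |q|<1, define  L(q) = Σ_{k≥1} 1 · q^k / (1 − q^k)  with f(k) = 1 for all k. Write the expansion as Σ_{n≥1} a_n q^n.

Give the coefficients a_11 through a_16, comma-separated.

q^11  k|11↦f(k): 1:1 11:1  a_11=2
q^12  k|12↦f(k): 12:1 6:1 4:1 3:1 2:1 1:1  a_12=6
d|13:{13,1}  Σf=1+1=2
q^14  k|14↦f(k): 1:1 2:1 7:1 14:1  a_14=4
q^15  k|15↦f(k): 15:1 5:1 3:1 1:1  a_15=4
[q^16] f(16)=1,f(8)=1,f(4)=1,f(2)=1,f(1)=1 ⇒ 5

2, 6, 2, 4, 4, 5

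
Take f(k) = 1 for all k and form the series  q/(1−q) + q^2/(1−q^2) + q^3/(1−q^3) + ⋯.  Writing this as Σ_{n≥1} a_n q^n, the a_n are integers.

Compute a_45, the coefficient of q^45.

a_45 = 6

n=45: 45·1 15·3 9·5 5·9 3·15 1·45  f→[1+1+1+1+1+1]=6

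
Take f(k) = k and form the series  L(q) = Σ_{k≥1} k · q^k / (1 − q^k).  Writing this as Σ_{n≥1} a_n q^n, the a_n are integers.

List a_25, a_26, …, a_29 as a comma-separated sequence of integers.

31, 42, 40, 56, 30

n=25: 1·25 5·5 25·1  f→[1+5+25]=31
d|26:{1,2,13,26}  Σf=1+2+13+26=42
q^27  k|27↦f(k): 1:1 3:3 9:9 27:27  a_27=40
n=28: 28·1 14·2 7·4 4·7 2·14 1·28  f→[28+14+7+4+2+1]=56
n=29: 1·29 29·1  f→[1+29]=30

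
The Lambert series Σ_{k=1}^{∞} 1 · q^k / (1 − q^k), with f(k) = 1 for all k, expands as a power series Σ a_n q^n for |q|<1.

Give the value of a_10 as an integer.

a_10 = 4

d|10:{10,5,2,1}  Σf=1+1+1+1=4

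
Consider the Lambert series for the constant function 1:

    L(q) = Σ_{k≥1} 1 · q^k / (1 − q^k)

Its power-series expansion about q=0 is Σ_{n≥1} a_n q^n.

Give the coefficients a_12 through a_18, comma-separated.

n=12: 12·1 6·2 4·3 3·4 2·6 1·12  f→[1+1+1+1+1+1]=6
d|13:{13,1}  Σf=1+1=2
q^14  k|14↦f(k): 14:1 7:1 2:1 1:1  a_14=4
d|15:{15,5,3,1}  Σf=1+1+1+1=4
d|16:{1,2,4,8,16}  Σf=1+1+1+1+1=5
n=17: 1·17 17·1  f→[1+1]=2
n=18: 1·18 2·9 3·6 6·3 9·2 18·1  f→[1+1+1+1+1+1]=6

6, 2, 4, 4, 5, 2, 6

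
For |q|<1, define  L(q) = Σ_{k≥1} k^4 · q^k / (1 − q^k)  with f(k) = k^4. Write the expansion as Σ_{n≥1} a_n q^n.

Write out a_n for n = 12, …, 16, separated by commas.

22386, 28562, 40834, 51332, 69905

d|12:{12,6,4,3,2,1}  Σf=20736+1296+256+81+16+1=22386
q^13  k|13↦f(k): 1:1 13:28561  a_13=28562
n=14: 1·14 2·7 7·2 14·1  f→[1+16+2401+38416]=40834
q^15  k|15↦f(k): 1:1 3:81 5:625 15:50625  a_15=51332
[q^16] f(1)=1,f(2)=16,f(4)=256,f(8)=4096,f(16)=65536 ⇒ 69905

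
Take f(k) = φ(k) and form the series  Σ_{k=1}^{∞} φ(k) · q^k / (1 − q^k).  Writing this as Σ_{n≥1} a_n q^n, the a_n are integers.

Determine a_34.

[q^34] φ(34)=16,φ(17)=16,φ(2)=1,φ(1)=1 ⇒ 34

a_34 = 34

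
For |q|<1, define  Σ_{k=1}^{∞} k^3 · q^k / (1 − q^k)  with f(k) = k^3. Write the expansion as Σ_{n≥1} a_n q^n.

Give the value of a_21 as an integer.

a_21 = 9632

q^21  k|21↦f(k): 21:9261 7:343 3:27 1:1  a_21=9632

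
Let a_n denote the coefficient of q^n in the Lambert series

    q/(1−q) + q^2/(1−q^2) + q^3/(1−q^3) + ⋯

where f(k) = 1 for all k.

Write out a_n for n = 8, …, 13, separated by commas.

[q^8] f(1)=1,f(2)=1,f(4)=1,f(8)=1 ⇒ 4
q^9  k|9↦f(k): 9:1 3:1 1:1  a_9=3
d|10:{1,2,5,10}  Σf=1+1+1+1=4
[q^11] f(1)=1,f(11)=1 ⇒ 2
n=12: 12·1 6·2 4·3 3·4 2·6 1·12  f→[1+1+1+1+1+1]=6
q^13  k|13↦f(k): 1:1 13:1  a_13=2

4, 3, 4, 2, 6, 2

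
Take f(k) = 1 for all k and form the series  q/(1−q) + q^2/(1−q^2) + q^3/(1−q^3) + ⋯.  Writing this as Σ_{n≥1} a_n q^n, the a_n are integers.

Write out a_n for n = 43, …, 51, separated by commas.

2, 6, 6, 4, 2, 10, 3, 6, 4

q^43  k|43↦f(k): 43:1 1:1  a_43=2
n=44: 1·44 2·22 4·11 11·4 22·2 44·1  f→[1+1+1+1+1+1]=6
n=45: 45·1 15·3 9·5 5·9 3·15 1·45  f→[1+1+1+1+1+1]=6
d|46:{1,2,23,46}  Σf=1+1+1+1=4
d|47:{47,1}  Σf=1+1=2
q^48  k|48↦f(k): 48:1 24:1 16:1 12:1 8:1 6:1 4:1 3:1 2:1 1:1  a_48=10
d|49:{49,7,1}  Σf=1+1+1=3
n=50: 1·50 2·25 5·10 10·5 25·2 50·1  f→[1+1+1+1+1+1]=6
[q^51] f(51)=1,f(17)=1,f(3)=1,f(1)=1 ⇒ 4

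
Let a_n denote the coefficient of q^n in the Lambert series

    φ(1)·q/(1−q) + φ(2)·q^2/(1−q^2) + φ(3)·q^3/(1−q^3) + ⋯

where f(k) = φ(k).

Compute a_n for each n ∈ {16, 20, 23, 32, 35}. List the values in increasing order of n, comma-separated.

q^16  k|16↦φ(k): 16:8 8:4 4:2 2:1 1:1  a_16=16
q^20  k|20↦φ(k): 1:1 2:1 4:2 5:4 10:4 20:8  a_20=20
q^23  k|23↦φ(k): 23:22 1:1  a_23=23
[q^32] φ(1)=1,φ(2)=1,φ(4)=2,φ(8)=4,φ(16)=8,φ(32)=16 ⇒ 32
[q^35] φ(35)=24,φ(7)=6,φ(5)=4,φ(1)=1 ⇒ 35

16, 20, 23, 32, 35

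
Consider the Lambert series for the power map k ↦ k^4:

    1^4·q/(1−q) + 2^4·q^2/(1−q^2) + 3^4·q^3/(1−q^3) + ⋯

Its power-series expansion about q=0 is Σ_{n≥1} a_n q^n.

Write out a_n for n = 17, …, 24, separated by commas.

83522, 112931, 130322, 170898, 196964, 248914, 279842, 358258

q^17  k|17↦f(k): 17:83521 1:1  a_17=83522
[q^18] f(18)=104976,f(9)=6561,f(6)=1296,f(3)=81,f(2)=16,f(1)=1 ⇒ 112931
q^19  k|19↦f(k): 1:1 19:130321  a_19=130322
n=20: 1·20 2·10 4·5 5·4 10·2 20·1  f→[1+16+256+625+10000+160000]=170898
n=21: 21·1 7·3 3·7 1·21  f→[194481+2401+81+1]=196964
[q^22] f(22)=234256,f(11)=14641,f(2)=16,f(1)=1 ⇒ 248914
[q^23] f(1)=1,f(23)=279841 ⇒ 279842
d|24:{1,2,3,4,6,8,12,24}  Σf=1+16+81+256+1296+4096+20736+331776=358258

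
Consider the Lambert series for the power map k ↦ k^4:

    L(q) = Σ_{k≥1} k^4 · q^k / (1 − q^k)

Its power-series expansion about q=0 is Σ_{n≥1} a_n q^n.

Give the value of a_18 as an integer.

[q^18] f(18)=104976,f(9)=6561,f(6)=1296,f(3)=81,f(2)=16,f(1)=1 ⇒ 112931

a_18 = 112931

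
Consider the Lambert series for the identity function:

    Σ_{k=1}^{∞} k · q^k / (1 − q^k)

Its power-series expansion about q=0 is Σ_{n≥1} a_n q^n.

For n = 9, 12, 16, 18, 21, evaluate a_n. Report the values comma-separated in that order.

n=9: 9·1 3·3 1·9  f→[9+3+1]=13
n=12: 1·12 2·6 3·4 4·3 6·2 12·1  f→[1+2+3+4+6+12]=28
n=16: 16·1 8·2 4·4 2·8 1·16  f→[16+8+4+2+1]=31
q^18  k|18↦f(k): 1:1 2:2 3:3 6:6 9:9 18:18  a_18=39
[q^21] f(21)=21,f(7)=7,f(3)=3,f(1)=1 ⇒ 32

13, 28, 31, 39, 32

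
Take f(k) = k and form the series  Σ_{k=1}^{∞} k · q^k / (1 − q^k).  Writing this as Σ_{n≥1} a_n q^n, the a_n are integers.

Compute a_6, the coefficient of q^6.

a_6 = 12

n=6: 1·6 2·3 3·2 6·1  f→[1+2+3+6]=12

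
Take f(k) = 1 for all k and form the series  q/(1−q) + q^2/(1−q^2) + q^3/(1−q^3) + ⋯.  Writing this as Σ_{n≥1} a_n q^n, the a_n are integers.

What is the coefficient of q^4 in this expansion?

a_4 = 3

n=4: 1·4 2·2 4·1  f→[1+1+1]=3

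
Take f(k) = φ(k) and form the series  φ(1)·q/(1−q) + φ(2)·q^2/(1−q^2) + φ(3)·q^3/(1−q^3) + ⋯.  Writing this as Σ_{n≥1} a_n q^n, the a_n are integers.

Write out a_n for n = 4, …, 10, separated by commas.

q^4  k|4↦φ(k): 4:2 2:1 1:1  a_4=4
n=5: 1·5 5·1  φ→[1+4]=5
q^6  k|6↦φ(k): 6:2 3:2 2:1 1:1  a_6=6
q^7  k|7↦φ(k): 7:6 1:1  a_7=7
q^8  k|8↦φ(k): 1:1 2:1 4:2 8:4  a_8=8
n=9: 9·1 3·3 1·9  φ→[6+2+1]=9
n=10: 10·1 5·2 2·5 1·10  φ→[4+4+1+1]=10

4, 5, 6, 7, 8, 9, 10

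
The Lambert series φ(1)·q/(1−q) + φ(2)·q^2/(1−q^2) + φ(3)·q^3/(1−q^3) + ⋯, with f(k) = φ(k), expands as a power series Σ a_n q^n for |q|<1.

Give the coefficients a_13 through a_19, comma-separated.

d|13:{1,13}  Σφ=1+12=13
n=14: 1·14 2·7 7·2 14·1  φ→[1+1+6+6]=14
[q^15] φ(1)=1,φ(3)=2,φ(5)=4,φ(15)=8 ⇒ 15
d|16:{1,2,4,8,16}  Σφ=1+1+2+4+8=16
n=17: 1·17 17·1  φ→[1+16]=17
[q^18] φ(18)=6,φ(9)=6,φ(6)=2,φ(3)=2,φ(2)=1,φ(1)=1 ⇒ 18
[q^19] φ(19)=18,φ(1)=1 ⇒ 19

13, 14, 15, 16, 17, 18, 19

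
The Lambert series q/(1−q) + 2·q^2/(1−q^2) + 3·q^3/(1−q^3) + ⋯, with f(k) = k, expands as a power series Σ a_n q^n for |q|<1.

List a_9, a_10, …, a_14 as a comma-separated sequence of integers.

13, 18, 12, 28, 14, 24

n=9: 9·1 3·3 1·9  f→[9+3+1]=13
[q^10] f(10)=10,f(5)=5,f(2)=2,f(1)=1 ⇒ 18
n=11: 11·1 1·11  f→[11+1]=12
[q^12] f(12)=12,f(6)=6,f(4)=4,f(3)=3,f(2)=2,f(1)=1 ⇒ 28
q^13  k|13↦f(k): 1:1 13:13  a_13=14
q^14  k|14↦f(k): 14:14 7:7 2:2 1:1  a_14=24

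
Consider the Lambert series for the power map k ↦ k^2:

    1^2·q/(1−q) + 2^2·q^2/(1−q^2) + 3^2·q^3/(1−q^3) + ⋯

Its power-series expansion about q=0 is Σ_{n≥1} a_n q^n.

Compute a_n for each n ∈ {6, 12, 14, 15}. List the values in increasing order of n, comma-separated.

n=6: 6·1 3·2 2·3 1·6  f→[36+9+4+1]=50
q^12  k|12↦f(k): 1:1 2:4 3:9 4:16 6:36 12:144  a_12=210
d|14:{14,7,2,1}  Σf=196+49+4+1=250
d|15:{1,3,5,15}  Σf=1+9+25+225=260

50, 210, 250, 260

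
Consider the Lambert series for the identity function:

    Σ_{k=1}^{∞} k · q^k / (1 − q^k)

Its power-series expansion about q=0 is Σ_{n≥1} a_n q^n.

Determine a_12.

q^12  k|12↦f(k): 12:12 6:6 4:4 3:3 2:2 1:1  a_12=28

a_12 = 28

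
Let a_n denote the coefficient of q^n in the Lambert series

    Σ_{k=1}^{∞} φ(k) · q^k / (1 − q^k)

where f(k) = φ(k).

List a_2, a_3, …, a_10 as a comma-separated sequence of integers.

n=2: 1·2 2·1  φ→[1+1]=2
q^3  k|3↦φ(k): 1:1 3:2  a_3=3
q^4  k|4↦φ(k): 4:2 2:1 1:1  a_4=4
n=5: 1·5 5·1  φ→[1+4]=5
q^6  k|6↦φ(k): 1:1 2:1 3:2 6:2  a_6=6
n=7: 1·7 7·1  φ→[1+6]=7
d|8:{1,2,4,8}  Σφ=1+1+2+4=8
q^9  k|9↦φ(k): 9:6 3:2 1:1  a_9=9
n=10: 10·1 5·2 2·5 1·10  φ→[4+4+1+1]=10

2, 3, 4, 5, 6, 7, 8, 9, 10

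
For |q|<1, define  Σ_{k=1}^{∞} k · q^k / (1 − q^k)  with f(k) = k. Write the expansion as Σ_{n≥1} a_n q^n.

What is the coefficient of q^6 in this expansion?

a_6 = 12

d|6:{1,2,3,6}  Σf=1+2+3+6=12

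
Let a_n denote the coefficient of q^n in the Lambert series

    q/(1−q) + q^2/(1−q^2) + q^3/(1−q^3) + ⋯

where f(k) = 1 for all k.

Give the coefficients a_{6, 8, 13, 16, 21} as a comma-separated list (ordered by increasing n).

4, 4, 2, 5, 4

d|6:{6,3,2,1}  Σf=1+1+1+1=4
d|8:{8,4,2,1}  Σf=1+1+1+1=4
d|13:{1,13}  Σf=1+1=2
n=16: 16·1 8·2 4·4 2·8 1·16  f→[1+1+1+1+1]=5
d|21:{1,3,7,21}  Σf=1+1+1+1=4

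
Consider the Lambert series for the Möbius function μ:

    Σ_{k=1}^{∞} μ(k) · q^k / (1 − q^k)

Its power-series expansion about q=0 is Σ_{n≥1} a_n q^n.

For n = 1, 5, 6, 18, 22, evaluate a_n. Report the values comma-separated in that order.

q^1  k|1↦μ(k): 1:1  a_1=1
n=5: 1·5 5·1  μ→[1+(-1)]=0
[q^6] μ(6)=1,μ(3)=-1,μ(2)=-1,μ(1)=1 ⇒ 0
[q^18] μ(18)=0,μ(9)=0,μ(6)=1,μ(3)=-1,μ(2)=-1,μ(1)=1 ⇒ 0
[q^22] μ(22)=1,μ(11)=-1,μ(2)=-1,μ(1)=1 ⇒ 0

1, 0, 0, 0, 0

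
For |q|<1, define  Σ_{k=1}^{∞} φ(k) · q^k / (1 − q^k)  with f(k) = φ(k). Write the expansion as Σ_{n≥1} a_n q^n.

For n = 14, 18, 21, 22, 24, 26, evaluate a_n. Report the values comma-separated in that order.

d|14:{1,2,7,14}  Σφ=1+1+6+6=14
d|18:{1,2,3,6,9,18}  Σφ=1+1+2+2+6+6=18
[q^21] φ(21)=12,φ(7)=6,φ(3)=2,φ(1)=1 ⇒ 21
q^22  k|22↦φ(k): 22:10 11:10 2:1 1:1  a_22=22
n=24: 24·1 12·2 8·3 6·4 4·6 3·8 2·12 1·24  φ→[8+4+4+2+2+2+1+1]=24
[q^26] φ(26)=12,φ(13)=12,φ(2)=1,φ(1)=1 ⇒ 26

14, 18, 21, 22, 24, 26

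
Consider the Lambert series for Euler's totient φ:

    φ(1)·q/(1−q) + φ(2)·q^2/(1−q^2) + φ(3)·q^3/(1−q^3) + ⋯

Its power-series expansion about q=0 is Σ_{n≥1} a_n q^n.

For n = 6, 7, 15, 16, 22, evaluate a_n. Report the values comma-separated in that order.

d|6:{1,2,3,6}  Σφ=1+1+2+2=6
d|7:{1,7}  Σφ=1+6=7
q^15  k|15↦φ(k): 1:1 3:2 5:4 15:8  a_15=15
q^16  k|16↦φ(k): 1:1 2:1 4:2 8:4 16:8  a_16=16
d|22:{1,2,11,22}  Σφ=1+1+10+10=22

6, 7, 15, 16, 22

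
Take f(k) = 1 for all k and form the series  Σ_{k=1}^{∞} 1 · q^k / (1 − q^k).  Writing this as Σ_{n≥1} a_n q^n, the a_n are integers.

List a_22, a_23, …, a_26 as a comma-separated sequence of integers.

n=22: 22·1 11·2 2·11 1·22  f→[1+1+1+1]=4
q^23  k|23↦f(k): 23:1 1:1  a_23=2
q^24  k|24↦f(k): 1:1 2:1 3:1 4:1 6:1 8:1 12:1 24:1  a_24=8
d|25:{1,5,25}  Σf=1+1+1=3
n=26: 26·1 13·2 2·13 1·26  f→[1+1+1+1]=4

4, 2, 8, 3, 4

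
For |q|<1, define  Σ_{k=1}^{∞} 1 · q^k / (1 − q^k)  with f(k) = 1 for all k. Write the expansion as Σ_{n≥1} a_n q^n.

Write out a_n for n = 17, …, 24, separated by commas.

[q^17] f(17)=1,f(1)=1 ⇒ 2
q^18  k|18↦f(k): 18:1 9:1 6:1 3:1 2:1 1:1  a_18=6
[q^19] f(19)=1,f(1)=1 ⇒ 2
[q^20] f(1)=1,f(2)=1,f(4)=1,f(5)=1,f(10)=1,f(20)=1 ⇒ 6
[q^21] f(21)=1,f(7)=1,f(3)=1,f(1)=1 ⇒ 4
d|22:{22,11,2,1}  Σf=1+1+1+1=4
d|23:{23,1}  Σf=1+1=2
q^24  k|24↦f(k): 24:1 12:1 8:1 6:1 4:1 3:1 2:1 1:1  a_24=8

2, 6, 2, 6, 4, 4, 2, 8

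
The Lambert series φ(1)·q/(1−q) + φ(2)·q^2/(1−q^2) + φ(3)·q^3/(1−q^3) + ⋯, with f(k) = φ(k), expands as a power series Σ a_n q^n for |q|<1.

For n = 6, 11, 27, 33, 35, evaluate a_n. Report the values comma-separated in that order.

q^6  k|6↦φ(k): 6:2 3:2 2:1 1:1  a_6=6
[q^11] φ(11)=10,φ(1)=1 ⇒ 11
d|27:{27,9,3,1}  Σφ=18+6+2+1=27
q^33  k|33↦φ(k): 1:1 3:2 11:10 33:20  a_33=33
n=35: 1·35 5·7 7·5 35·1  φ→[1+4+6+24]=35

6, 11, 27, 33, 35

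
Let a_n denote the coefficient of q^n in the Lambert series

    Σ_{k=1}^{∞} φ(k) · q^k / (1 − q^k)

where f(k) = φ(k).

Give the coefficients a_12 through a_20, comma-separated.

d|12:{1,2,3,4,6,12}  Σφ=1+1+2+2+2+4=12
q^13  k|13↦φ(k): 1:1 13:12  a_13=13
[q^14] φ(1)=1,φ(2)=1,φ(7)=6,φ(14)=6 ⇒ 14
[q^15] φ(15)=8,φ(5)=4,φ(3)=2,φ(1)=1 ⇒ 15
q^16  k|16↦φ(k): 16:8 8:4 4:2 2:1 1:1  a_16=16
[q^17] φ(17)=16,φ(1)=1 ⇒ 17
q^18  k|18↦φ(k): 18:6 9:6 6:2 3:2 2:1 1:1  a_18=18
q^19  k|19↦φ(k): 19:18 1:1  a_19=19
n=20: 20·1 10·2 5·4 4·5 2·10 1·20  φ→[8+4+4+2+1+1]=20

12, 13, 14, 15, 16, 17, 18, 19, 20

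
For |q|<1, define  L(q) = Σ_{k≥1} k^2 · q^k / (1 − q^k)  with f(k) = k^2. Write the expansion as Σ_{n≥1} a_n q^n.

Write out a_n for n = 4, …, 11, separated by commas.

q^4  k|4↦f(k): 1:1 2:4 4:16  a_4=21
n=5: 1·5 5·1  f→[1+25]=26
n=6: 1·6 2·3 3·2 6·1  f→[1+4+9+36]=50
[q^7] f(7)=49,f(1)=1 ⇒ 50
n=8: 1·8 2·4 4·2 8·1  f→[1+4+16+64]=85
n=9: 1·9 3·3 9·1  f→[1+9+81]=91
d|10:{1,2,5,10}  Σf=1+4+25+100=130
d|11:{1,11}  Σf=1+121=122

21, 26, 50, 50, 85, 91, 130, 122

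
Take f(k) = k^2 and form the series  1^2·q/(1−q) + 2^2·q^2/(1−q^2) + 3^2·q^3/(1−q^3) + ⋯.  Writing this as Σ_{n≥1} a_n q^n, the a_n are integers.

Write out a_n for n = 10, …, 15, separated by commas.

130, 122, 210, 170, 250, 260

q^10  k|10↦f(k): 1:1 2:4 5:25 10:100  a_10=130
[q^11] f(11)=121,f(1)=1 ⇒ 122
[q^12] f(12)=144,f(6)=36,f(4)=16,f(3)=9,f(2)=4,f(1)=1 ⇒ 210
[q^13] f(1)=1,f(13)=169 ⇒ 170
[q^14] f(14)=196,f(7)=49,f(2)=4,f(1)=1 ⇒ 250
[q^15] f(15)=225,f(5)=25,f(3)=9,f(1)=1 ⇒ 260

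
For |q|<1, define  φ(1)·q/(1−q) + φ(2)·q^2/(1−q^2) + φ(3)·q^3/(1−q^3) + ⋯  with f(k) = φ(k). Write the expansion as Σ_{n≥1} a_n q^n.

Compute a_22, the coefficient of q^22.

[q^22] φ(22)=10,φ(11)=10,φ(2)=1,φ(1)=1 ⇒ 22

a_22 = 22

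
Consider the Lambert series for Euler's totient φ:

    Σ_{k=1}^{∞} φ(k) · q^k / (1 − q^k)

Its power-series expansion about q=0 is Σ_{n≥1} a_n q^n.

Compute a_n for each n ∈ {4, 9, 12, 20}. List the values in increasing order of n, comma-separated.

n=4: 4·1 2·2 1·4  φ→[2+1+1]=4
n=9: 9·1 3·3 1·9  φ→[6+2+1]=9
[q^12] φ(1)=1,φ(2)=1,φ(3)=2,φ(4)=2,φ(6)=2,φ(12)=4 ⇒ 12
q^20  k|20↦φ(k): 1:1 2:1 4:2 5:4 10:4 20:8  a_20=20

4, 9, 12, 20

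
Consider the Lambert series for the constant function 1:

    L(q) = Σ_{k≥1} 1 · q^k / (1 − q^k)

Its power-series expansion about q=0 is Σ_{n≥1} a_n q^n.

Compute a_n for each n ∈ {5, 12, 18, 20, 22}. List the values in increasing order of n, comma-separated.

2, 6, 6, 6, 4

d|5:{5,1}  Σf=1+1=2
d|12:{12,6,4,3,2,1}  Σf=1+1+1+1+1+1=6
[q^18] f(18)=1,f(9)=1,f(6)=1,f(3)=1,f(2)=1,f(1)=1 ⇒ 6
[q^20] f(1)=1,f(2)=1,f(4)=1,f(5)=1,f(10)=1,f(20)=1 ⇒ 6
n=22: 22·1 11·2 2·11 1·22  f→[1+1+1+1]=4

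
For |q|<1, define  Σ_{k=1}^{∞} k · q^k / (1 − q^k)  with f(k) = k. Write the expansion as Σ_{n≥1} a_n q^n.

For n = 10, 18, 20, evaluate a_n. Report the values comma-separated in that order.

d|10:{10,5,2,1}  Σf=10+5+2+1=18
d|18:{1,2,3,6,9,18}  Σf=1+2+3+6+9+18=39
d|20:{20,10,5,4,2,1}  Σf=20+10+5+4+2+1=42

18, 39, 42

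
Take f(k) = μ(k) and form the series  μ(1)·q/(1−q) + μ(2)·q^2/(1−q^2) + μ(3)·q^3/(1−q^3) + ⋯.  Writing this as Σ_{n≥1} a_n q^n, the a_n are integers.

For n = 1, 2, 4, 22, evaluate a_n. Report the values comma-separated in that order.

q^1  k|1↦μ(k): 1:1  a_1=1
[q^2] μ(2)=-1,μ(1)=1 ⇒ 0
d|4:{1,2,4}  Σμ=1+(-1)+0=0
q^22  k|22↦μ(k): 22:1 11:-1 2:-1 1:1  a_22=0

1, 0, 0, 0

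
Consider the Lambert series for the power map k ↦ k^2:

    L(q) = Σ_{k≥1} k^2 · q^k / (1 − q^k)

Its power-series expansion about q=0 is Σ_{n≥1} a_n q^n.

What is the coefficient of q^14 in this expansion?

a_14 = 250

n=14: 1·14 2·7 7·2 14·1  f→[1+4+49+196]=250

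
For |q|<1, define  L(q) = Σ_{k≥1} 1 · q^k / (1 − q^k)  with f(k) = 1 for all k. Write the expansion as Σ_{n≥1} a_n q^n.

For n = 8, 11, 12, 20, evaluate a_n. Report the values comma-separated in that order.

q^8  k|8↦f(k): 1:1 2:1 4:1 8:1  a_8=4
[q^11] f(1)=1,f(11)=1 ⇒ 2
[q^12] f(12)=1,f(6)=1,f(4)=1,f(3)=1,f(2)=1,f(1)=1 ⇒ 6
q^20  k|20↦f(k): 1:1 2:1 4:1 5:1 10:1 20:1  a_20=6

4, 2, 6, 6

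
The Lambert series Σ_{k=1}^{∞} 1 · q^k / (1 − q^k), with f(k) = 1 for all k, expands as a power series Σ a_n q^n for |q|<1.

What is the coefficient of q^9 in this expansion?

a_9 = 3

q^9  k|9↦f(k): 9:1 3:1 1:1  a_9=3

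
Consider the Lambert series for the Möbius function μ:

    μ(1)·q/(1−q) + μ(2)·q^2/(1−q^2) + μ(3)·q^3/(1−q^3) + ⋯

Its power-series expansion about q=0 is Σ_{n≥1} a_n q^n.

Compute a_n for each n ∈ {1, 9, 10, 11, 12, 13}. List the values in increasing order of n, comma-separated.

q^1  k|1↦μ(k): 1:1  a_1=1
q^9  k|9↦μ(k): 9:0 3:-1 1:1  a_9=0
q^10  k|10↦μ(k): 10:1 5:-1 2:-1 1:1  a_10=0
[q^11] μ(11)=-1,μ(1)=1 ⇒ 0
d|12:{12,6,4,3,2,1}  Σμ=0+1+0+(-1)+(-1)+1=0
d|13:{1,13}  Σμ=1+(-1)=0

1, 0, 0, 0, 0, 0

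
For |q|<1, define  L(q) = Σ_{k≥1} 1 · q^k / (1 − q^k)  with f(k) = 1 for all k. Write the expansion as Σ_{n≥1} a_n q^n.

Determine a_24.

n=24: 24·1 12·2 8·3 6·4 4·6 3·8 2·12 1·24  f→[1+1+1+1+1+1+1+1]=8

a_24 = 8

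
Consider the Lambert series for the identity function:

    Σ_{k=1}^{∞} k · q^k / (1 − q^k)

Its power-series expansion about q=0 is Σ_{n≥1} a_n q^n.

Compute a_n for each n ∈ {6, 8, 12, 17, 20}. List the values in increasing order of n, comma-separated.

12, 15, 28, 18, 42

n=6: 6·1 3·2 2·3 1·6  f→[6+3+2+1]=12
[q^8] f(8)=8,f(4)=4,f(2)=2,f(1)=1 ⇒ 15
d|12:{12,6,4,3,2,1}  Σf=12+6+4+3+2+1=28
[q^17] f(1)=1,f(17)=17 ⇒ 18
[q^20] f(1)=1,f(2)=2,f(4)=4,f(5)=5,f(10)=10,f(20)=20 ⇒ 42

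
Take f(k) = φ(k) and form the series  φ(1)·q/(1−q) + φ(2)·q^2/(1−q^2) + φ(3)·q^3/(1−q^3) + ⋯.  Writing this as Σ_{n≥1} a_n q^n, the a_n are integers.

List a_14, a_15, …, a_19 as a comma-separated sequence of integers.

d|14:{1,2,7,14}  Σφ=1+1+6+6=14
[q^15] φ(15)=8,φ(5)=4,φ(3)=2,φ(1)=1 ⇒ 15
d|16:{1,2,4,8,16}  Σφ=1+1+2+4+8=16
[q^17] φ(1)=1,φ(17)=16 ⇒ 17
q^18  k|18↦φ(k): 18:6 9:6 6:2 3:2 2:1 1:1  a_18=18
n=19: 1·19 19·1  φ→[1+18]=19

14, 15, 16, 17, 18, 19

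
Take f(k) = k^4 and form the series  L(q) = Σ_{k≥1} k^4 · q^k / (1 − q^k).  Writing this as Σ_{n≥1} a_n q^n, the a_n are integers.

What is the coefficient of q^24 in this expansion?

a_24 = 358258

n=24: 1·24 2·12 3·8 4·6 6·4 8·3 12·2 24·1  f→[1+16+81+256+1296+4096+20736+331776]=358258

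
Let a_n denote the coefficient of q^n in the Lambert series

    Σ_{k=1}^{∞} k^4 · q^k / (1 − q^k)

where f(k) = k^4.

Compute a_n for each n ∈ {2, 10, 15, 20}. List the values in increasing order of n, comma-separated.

17, 10642, 51332, 170898

d|2:{1,2}  Σf=1+16=17
[q^10] f(1)=1,f(2)=16,f(5)=625,f(10)=10000 ⇒ 10642
[q^15] f(1)=1,f(3)=81,f(5)=625,f(15)=50625 ⇒ 51332
d|20:{1,2,4,5,10,20}  Σf=1+16+256+625+10000+160000=170898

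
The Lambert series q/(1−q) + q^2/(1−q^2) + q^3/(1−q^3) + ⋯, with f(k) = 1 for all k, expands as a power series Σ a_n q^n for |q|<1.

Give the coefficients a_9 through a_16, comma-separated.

[q^9] f(9)=1,f(3)=1,f(1)=1 ⇒ 3
q^10  k|10↦f(k): 10:1 5:1 2:1 1:1  a_10=4
d|11:{1,11}  Σf=1+1=2
q^12  k|12↦f(k): 12:1 6:1 4:1 3:1 2:1 1:1  a_12=6
n=13: 13·1 1·13  f→[1+1]=2
n=14: 14·1 7·2 2·7 1·14  f→[1+1+1+1]=4
d|15:{15,5,3,1}  Σf=1+1+1+1=4
q^16  k|16↦f(k): 16:1 8:1 4:1 2:1 1:1  a_16=5

3, 4, 2, 6, 2, 4, 4, 5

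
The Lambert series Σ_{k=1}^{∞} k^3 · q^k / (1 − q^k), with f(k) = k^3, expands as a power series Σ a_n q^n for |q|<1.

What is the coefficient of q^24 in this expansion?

q^24  k|24↦f(k): 1:1 2:8 3:27 4:64 6:216 8:512 12:1728 24:13824  a_24=16380

a_24 = 16380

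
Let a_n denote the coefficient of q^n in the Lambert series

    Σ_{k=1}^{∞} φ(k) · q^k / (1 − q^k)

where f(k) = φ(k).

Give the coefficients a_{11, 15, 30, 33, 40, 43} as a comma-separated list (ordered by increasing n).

[q^11] φ(11)=10,φ(1)=1 ⇒ 11
n=15: 1·15 3·5 5·3 15·1  φ→[1+2+4+8]=15
[q^30] φ(30)=8,φ(15)=8,φ(10)=4,φ(6)=2,φ(5)=4,φ(3)=2,φ(2)=1,φ(1)=1 ⇒ 30
[q^33] φ(1)=1,φ(3)=2,φ(11)=10,φ(33)=20 ⇒ 33
[q^40] φ(1)=1,φ(2)=1,φ(4)=2,φ(5)=4,φ(8)=4,φ(10)=4,φ(20)=8,φ(40)=16 ⇒ 40
[q^43] φ(43)=42,φ(1)=1 ⇒ 43

11, 15, 30, 33, 40, 43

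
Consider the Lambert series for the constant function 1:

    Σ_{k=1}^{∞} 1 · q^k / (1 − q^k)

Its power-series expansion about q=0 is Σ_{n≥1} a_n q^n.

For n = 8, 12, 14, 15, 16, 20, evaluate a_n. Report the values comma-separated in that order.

q^8  k|8↦f(k): 1:1 2:1 4:1 8:1  a_8=4
n=12: 12·1 6·2 4·3 3·4 2·6 1·12  f→[1+1+1+1+1+1]=6
d|14:{1,2,7,14}  Σf=1+1+1+1=4
[q^15] f(15)=1,f(5)=1,f(3)=1,f(1)=1 ⇒ 4
d|16:{1,2,4,8,16}  Σf=1+1+1+1+1=5
q^20  k|20↦f(k): 20:1 10:1 5:1 4:1 2:1 1:1  a_20=6

4, 6, 4, 4, 5, 6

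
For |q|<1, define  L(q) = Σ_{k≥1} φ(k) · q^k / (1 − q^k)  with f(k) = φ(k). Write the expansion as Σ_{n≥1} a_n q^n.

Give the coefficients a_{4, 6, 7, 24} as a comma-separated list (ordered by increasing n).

n=4: 1·4 2·2 4·1  φ→[1+1+2]=4
d|6:{1,2,3,6}  Σφ=1+1+2+2=6
n=7: 7·1 1·7  φ→[6+1]=7
q^24  k|24↦φ(k): 1:1 2:1 3:2 4:2 6:2 8:4 12:4 24:8  a_24=24

4, 6, 7, 24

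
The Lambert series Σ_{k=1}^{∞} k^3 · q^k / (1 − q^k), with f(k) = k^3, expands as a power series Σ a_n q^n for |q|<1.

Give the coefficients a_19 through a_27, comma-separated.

q^19  k|19↦f(k): 19:6859 1:1  a_19=6860
n=20: 1·20 2·10 4·5 5·4 10·2 20·1  f→[1+8+64+125+1000+8000]=9198
d|21:{21,7,3,1}  Σf=9261+343+27+1=9632
q^22  k|22↦f(k): 1:1 2:8 11:1331 22:10648  a_22=11988
[q^23] f(1)=1,f(23)=12167 ⇒ 12168
q^24  k|24↦f(k): 24:13824 12:1728 8:512 6:216 4:64 3:27 2:8 1:1  a_24=16380
[q^25] f(25)=15625,f(5)=125,f(1)=1 ⇒ 15751
n=26: 1·26 2·13 13·2 26·1  f→[1+8+2197+17576]=19782
n=27: 27·1 9·3 3·9 1·27  f→[19683+729+27+1]=20440

6860, 9198, 9632, 11988, 12168, 16380, 15751, 19782, 20440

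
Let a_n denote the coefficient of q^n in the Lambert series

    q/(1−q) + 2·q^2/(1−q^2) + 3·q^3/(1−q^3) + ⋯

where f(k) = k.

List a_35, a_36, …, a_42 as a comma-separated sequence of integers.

q^35  k|35↦f(k): 1:1 5:5 7:7 35:35  a_35=48
[q^36] f(1)=1,f(2)=2,f(3)=3,f(4)=4,f(6)=6,f(9)=9,f(12)=12,f(18)=18,f(36)=36 ⇒ 91
n=37: 1·37 37·1  f→[1+37]=38
n=38: 1·38 2·19 19·2 38·1  f→[1+2+19+38]=60
d|39:{1,3,13,39}  Σf=1+3+13+39=56
n=40: 40·1 20·2 10·4 8·5 5·8 4·10 2·20 1·40  f→[40+20+10+8+5+4+2+1]=90
d|41:{1,41}  Σf=1+41=42
d|42:{42,21,14,7,6,3,2,1}  Σf=42+21+14+7+6+3+2+1=96

48, 91, 38, 60, 56, 90, 42, 96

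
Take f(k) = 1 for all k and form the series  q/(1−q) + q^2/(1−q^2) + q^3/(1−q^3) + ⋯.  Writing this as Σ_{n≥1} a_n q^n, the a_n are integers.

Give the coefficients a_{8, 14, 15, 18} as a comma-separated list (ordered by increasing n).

4, 4, 4, 6

d|8:{8,4,2,1}  Σf=1+1+1+1=4
q^14  k|14↦f(k): 14:1 7:1 2:1 1:1  a_14=4
q^15  k|15↦f(k): 1:1 3:1 5:1 15:1  a_15=4
n=18: 1·18 2·9 3·6 6·3 9·2 18·1  f→[1+1+1+1+1+1]=6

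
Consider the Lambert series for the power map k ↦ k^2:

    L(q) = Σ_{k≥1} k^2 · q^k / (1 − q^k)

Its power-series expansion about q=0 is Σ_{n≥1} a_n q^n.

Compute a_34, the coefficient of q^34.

d|34:{1,2,17,34}  Σf=1+4+289+1156=1450

a_34 = 1450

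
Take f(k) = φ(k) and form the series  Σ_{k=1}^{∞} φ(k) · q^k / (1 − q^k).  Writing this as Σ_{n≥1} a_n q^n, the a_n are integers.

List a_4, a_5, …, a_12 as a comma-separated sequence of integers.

n=4: 1·4 2·2 4·1  φ→[1+1+2]=4
d|5:{1,5}  Σφ=1+4=5
[q^6] φ(6)=2,φ(3)=2,φ(2)=1,φ(1)=1 ⇒ 6
d|7:{1,7}  Σφ=1+6=7
[q^8] φ(1)=1,φ(2)=1,φ(4)=2,φ(8)=4 ⇒ 8
d|9:{1,3,9}  Σφ=1+2+6=9
d|10:{10,5,2,1}  Σφ=4+4+1+1=10
[q^11] φ(1)=1,φ(11)=10 ⇒ 11
q^12  k|12↦φ(k): 1:1 2:1 3:2 4:2 6:2 12:4  a_12=12

4, 5, 6, 7, 8, 9, 10, 11, 12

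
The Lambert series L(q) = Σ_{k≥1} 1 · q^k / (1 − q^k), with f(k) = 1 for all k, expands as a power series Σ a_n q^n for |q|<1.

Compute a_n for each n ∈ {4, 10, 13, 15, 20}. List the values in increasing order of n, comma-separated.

3, 4, 2, 4, 6

d|4:{1,2,4}  Σf=1+1+1=3
d|10:{1,2,5,10}  Σf=1+1+1+1=4
n=13: 1·13 13·1  f→[1+1]=2
n=15: 1·15 3·5 5·3 15·1  f→[1+1+1+1]=4
q^20  k|20↦f(k): 1:1 2:1 4:1 5:1 10:1 20:1  a_20=6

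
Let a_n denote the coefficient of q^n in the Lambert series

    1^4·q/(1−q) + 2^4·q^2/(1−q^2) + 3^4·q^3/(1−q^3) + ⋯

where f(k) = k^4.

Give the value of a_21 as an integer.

d|21:{21,7,3,1}  Σf=194481+2401+81+1=196964

a_21 = 196964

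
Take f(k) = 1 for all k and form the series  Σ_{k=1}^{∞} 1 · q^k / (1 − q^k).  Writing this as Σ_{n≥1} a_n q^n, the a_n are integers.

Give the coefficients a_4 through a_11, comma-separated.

[q^4] f(1)=1,f(2)=1,f(4)=1 ⇒ 3
d|5:{5,1}  Σf=1+1=2
d|6:{1,2,3,6}  Σf=1+1+1+1=4
d|7:{7,1}  Σf=1+1=2
[q^8] f(1)=1,f(2)=1,f(4)=1,f(8)=1 ⇒ 4
[q^9] f(1)=1,f(3)=1,f(9)=1 ⇒ 3
d|10:{10,5,2,1}  Σf=1+1+1+1=4
[q^11] f(11)=1,f(1)=1 ⇒ 2

3, 2, 4, 2, 4, 3, 4, 2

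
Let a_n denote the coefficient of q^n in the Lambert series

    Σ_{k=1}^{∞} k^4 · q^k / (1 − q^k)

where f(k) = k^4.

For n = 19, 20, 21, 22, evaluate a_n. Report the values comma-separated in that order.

q^19  k|19↦f(k): 19:130321 1:1  a_19=130322
[q^20] f(20)=160000,f(10)=10000,f(5)=625,f(4)=256,f(2)=16,f(1)=1 ⇒ 170898
n=21: 1·21 3·7 7·3 21·1  f→[1+81+2401+194481]=196964
d|22:{22,11,2,1}  Σf=234256+14641+16+1=248914

130322, 170898, 196964, 248914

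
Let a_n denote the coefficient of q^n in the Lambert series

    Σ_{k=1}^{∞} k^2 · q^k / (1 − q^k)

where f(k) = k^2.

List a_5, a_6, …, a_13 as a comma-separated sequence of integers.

d|5:{5,1}  Σf=25+1=26
d|6:{1,2,3,6}  Σf=1+4+9+36=50
n=7: 1·7 7·1  f→[1+49]=50
d|8:{1,2,4,8}  Σf=1+4+16+64=85
d|9:{9,3,1}  Σf=81+9+1=91
n=10: 10·1 5·2 2·5 1·10  f→[100+25+4+1]=130
q^11  k|11↦f(k): 11:121 1:1  a_11=122
d|12:{12,6,4,3,2,1}  Σf=144+36+16+9+4+1=210
d|13:{1,13}  Σf=1+169=170

26, 50, 50, 85, 91, 130, 122, 210, 170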